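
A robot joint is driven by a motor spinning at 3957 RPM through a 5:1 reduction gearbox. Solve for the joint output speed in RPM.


omega_joint = omega_motor / N = 3957 / 5 = 791.4000

791.4000 RPM


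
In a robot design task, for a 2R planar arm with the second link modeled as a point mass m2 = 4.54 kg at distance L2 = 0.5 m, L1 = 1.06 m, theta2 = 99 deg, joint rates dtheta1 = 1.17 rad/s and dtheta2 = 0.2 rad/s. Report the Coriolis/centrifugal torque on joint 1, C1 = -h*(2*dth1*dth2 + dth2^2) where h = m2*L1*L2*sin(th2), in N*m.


h = m2*L1*L2*sin(th2) = 4.54*1.06*0.5*sin(99 deg) = 2.376576
C1 = -h*(2*1.17*0.2 + 0.2^2) = -2.376576*0.5080 = -1.2073

-1.2073 N*m


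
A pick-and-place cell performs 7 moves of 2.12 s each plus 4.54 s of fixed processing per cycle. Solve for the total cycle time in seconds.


T = 7*2.12 + 4.54 = 19.3800

19.3800 s


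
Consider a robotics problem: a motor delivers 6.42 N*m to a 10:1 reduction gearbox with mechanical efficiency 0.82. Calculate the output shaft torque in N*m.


tau_out = tau_in * N * eta = 6.42 * 10 * 0.82 = 52.6440

52.6440 N*m


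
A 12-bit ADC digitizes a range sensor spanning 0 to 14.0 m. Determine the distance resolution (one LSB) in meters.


res = range / 2^n = 14.0/2^12 = 14.0/4096 = 0.0034

0.0034 m


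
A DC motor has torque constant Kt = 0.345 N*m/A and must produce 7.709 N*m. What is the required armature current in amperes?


I = tau / Kt = 7.709/0.345 = 22.3449

22.3449 A


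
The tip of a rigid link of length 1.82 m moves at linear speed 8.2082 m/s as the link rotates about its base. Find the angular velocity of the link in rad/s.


omega = v / L = 8.2082 / 1.82 = 4.5100

4.5100 rad/s


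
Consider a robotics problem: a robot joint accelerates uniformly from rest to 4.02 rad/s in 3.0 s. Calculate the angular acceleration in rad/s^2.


alpha = delta_omega / t = 4.02 / 3.0 = 1.3400

1.3400 rad/s^2


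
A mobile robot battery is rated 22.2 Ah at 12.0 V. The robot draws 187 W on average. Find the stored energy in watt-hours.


E = capacity * V = 22.2*12.0 = 266.4000

266.4000 Wh


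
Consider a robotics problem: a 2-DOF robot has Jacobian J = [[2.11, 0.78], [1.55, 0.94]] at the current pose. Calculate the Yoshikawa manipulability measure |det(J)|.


det(J) = 2.11*0.94 - (0.78)*(1.55) = 0.7744
|det(J)| = 0.7744

0.7744


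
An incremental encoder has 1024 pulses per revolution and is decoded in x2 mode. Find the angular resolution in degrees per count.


resolution = 360 / (PPR * 2) = 360 / 2048 = 0.1758

0.1758 degrees


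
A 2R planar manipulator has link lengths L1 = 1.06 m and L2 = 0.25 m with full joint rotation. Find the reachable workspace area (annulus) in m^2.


r_max = L1 + L2 = 1.3100, r_min = |L1 - L2| = 0.8100
A = pi*(r_max^2 - r_min^2) = pi*(1.7161 - 0.6561) = 3.3301

3.3301 m^2


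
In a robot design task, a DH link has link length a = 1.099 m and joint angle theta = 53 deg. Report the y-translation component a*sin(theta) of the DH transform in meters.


a*sin(theta) = 1.099*sin(53 deg) = 0.8777

0.8777 m


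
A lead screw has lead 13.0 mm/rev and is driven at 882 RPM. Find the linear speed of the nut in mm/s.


v = lead * (RPM/60) = 13.0*882/60 = 191.1000

191.1000 mm/s


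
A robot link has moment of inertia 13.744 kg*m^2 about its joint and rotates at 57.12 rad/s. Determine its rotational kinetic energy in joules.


KE = (1/2)*I*omega^2 = 0.5*13.744*57.12^2 = 22421.2359

22421.2359 J


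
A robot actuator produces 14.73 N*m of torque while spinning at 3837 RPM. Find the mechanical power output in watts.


omega = 3837 * 2*pi/60 = 401.809700 rad/s
P = tau * omega = 14.73 * 401.809700 = 5918.6569

5918.6569 W


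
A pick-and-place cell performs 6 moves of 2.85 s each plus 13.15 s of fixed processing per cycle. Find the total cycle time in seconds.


T = 6*2.85 + 13.15 = 30.2500

30.2500 s


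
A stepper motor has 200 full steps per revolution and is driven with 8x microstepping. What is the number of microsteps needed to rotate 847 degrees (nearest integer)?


step_size = 360/(200*8) = 360/1600 = 0.225000 deg
n = 847/(360/1600) = 847*1600/360 = 3764.4444 -> 3764

3764 steps


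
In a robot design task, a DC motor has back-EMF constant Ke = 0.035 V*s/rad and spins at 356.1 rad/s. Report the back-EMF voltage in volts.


V_emf = Ke * omega = 0.035*356.1 = 12.4635

12.4635 V


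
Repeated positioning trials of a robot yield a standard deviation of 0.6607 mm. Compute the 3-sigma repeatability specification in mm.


repeatability = 3*sigma = 3*0.6607 = 1.9821

1.9821 mm


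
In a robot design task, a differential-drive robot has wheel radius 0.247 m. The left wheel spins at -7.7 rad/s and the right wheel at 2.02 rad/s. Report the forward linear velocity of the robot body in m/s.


v = r*(wR + wL)/2 = 0.247*(2.02 + -7.7)/2 = -0.7015

-0.7015 m/s


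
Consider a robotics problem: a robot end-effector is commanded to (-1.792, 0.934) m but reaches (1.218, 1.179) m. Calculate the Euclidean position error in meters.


dx = 1.218 - (-1.792) = 3.0100, dy = 1.179 - (0.934) = 0.2450
err = sqrt(9.060100 + 0.060025) = 3.0200

3.0200 m


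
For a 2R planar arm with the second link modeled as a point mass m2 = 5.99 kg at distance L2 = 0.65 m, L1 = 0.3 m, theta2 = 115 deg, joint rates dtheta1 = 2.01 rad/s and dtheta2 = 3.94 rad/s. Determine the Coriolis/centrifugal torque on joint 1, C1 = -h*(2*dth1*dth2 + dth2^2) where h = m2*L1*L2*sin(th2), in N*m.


h = m2*L1*L2*sin(th2) = 5.99*0.3*0.65*sin(115 deg) = 1.058613
C1 = -h*(2*2.01*3.94 + 3.94^2) = -1.058613*31.3624 = -33.2006

-33.2006 N*m


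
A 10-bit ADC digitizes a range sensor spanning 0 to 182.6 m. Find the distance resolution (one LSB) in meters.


res = range / 2^n = 182.6/2^10 = 182.6/1024 = 0.1783

0.1783 m


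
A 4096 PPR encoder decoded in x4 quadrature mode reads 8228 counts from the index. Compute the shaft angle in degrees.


angle = counts * 360 / (PPR*4) = 8228 * 360 / 16384 = 180.7910

180.7910 degrees


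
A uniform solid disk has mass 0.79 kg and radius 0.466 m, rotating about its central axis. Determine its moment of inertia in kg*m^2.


I = (1/2)*m*R^2 = 0.5*0.79*0.466^2 = 0.0858

0.0858 kg*m^2


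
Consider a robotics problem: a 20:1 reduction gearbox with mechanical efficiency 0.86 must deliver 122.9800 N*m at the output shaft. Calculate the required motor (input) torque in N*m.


tau_in = tau_out / (N * eta) = 122.9800 / (20 * 0.86) = 7.1500

7.1500 N*m


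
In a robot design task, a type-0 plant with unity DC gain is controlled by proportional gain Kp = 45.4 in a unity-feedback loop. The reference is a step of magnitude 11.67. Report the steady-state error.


e_ss = R/(1 + Kp) = 11.67/(1 + 45.4) = 11.67/46.4000 = 0.2515

0.2515


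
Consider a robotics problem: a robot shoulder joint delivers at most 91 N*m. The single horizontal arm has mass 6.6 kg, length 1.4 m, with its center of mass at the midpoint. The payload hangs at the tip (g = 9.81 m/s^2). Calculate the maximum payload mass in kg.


tau_arm = m_arm*g*(L/2) = 6.6*9.81*1.4/2 = 45.3222 N*m
tau_payload = tau_max - tau_arm = 91 - 45.3222 = 45.6778
m_payload = tau_payload / (g*L) = 45.6778 / (9.81*1.4) = 3.3259

3.3259 kg


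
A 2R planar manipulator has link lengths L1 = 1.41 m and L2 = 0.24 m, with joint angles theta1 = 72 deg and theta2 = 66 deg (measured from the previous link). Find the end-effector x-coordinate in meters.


x = L1*cos(th1) + L2*cos(th1+th2) = 1.41*cos(72 deg) + 0.24*cos(138 deg) = 0.2574

0.2574 m


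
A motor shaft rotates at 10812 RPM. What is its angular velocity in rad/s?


omega = 10812 * 2*pi/60 = 1132.2300

1132.2300 rad/s


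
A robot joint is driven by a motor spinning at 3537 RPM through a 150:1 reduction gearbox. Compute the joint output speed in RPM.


omega_joint = omega_motor / N = 3537 / 150 = 23.5800

23.5800 RPM


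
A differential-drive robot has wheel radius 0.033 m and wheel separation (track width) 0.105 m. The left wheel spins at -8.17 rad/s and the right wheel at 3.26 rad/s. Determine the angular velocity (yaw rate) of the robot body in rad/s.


omega = r*(wR - wL)/L = 0.033*(3.26 - (-8.17))/0.105 = 3.5923

3.5923 rad/s


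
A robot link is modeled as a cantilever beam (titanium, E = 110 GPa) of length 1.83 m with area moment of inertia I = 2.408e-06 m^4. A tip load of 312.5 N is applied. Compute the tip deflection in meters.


delta = F*L^3/(3*E*I) = 312.5*1.83^3/(3*1.100e+11*2.408e-06)
      = 1915.1521875/794640 = 0.0024

0.0024 m


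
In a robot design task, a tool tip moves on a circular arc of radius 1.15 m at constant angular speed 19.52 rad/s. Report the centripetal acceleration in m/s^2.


a_c = omega^2 * r = 19.52^2 * 1.15 = 438.1850

438.1850 m/s^2


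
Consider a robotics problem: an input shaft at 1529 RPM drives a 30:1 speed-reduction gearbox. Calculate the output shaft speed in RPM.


omega_out = omega_in / N = 1529 / 30 = 50.9667

50.9667 RPM


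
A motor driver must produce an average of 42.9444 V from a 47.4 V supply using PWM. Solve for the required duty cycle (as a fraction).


D = V_avg/V_supply = 42.9444/47.4 = 0.9060

0.9060


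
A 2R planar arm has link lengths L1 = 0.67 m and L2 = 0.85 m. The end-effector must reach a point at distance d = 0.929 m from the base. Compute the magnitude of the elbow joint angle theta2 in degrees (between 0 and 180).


cos(th2) = (d^2 - L1^2 - L2^2)/(2*L1*L2) = (0.929^2 - 0.67^2 - 0.85^2)/(2*0.67*0.85) = -0.27072783
th2 = acos(-0.27072783) = 105.7076 deg

105.7076 degrees


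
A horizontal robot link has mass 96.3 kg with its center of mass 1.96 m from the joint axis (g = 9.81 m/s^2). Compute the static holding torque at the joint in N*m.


tau = m*g*L = 96.3 * 9.81 * 1.96 = 1851.6179

1851.6179 N*m


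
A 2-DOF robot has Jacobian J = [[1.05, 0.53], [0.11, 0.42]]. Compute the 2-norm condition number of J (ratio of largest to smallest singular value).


JJ^T eigenvalues: trace(JJ^T) = 1.5719, det(JJ^T) = det(J)^2 = 0.14645929
s_max^2 = (1.5719 + sqrt(1.88503245))/2 = 1.47243242
s_min^2 = (1.5719 - sqrt(1.88503245))/2 = 0.09946758
kappa = s_max/s_min = sqrt(1.47243242/0.09946758) = 3.8475

3.8475


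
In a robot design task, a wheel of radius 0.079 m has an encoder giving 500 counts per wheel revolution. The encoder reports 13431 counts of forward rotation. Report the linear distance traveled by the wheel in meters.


revs = 13431/500 = 26.862000
d = revs * 2*pi*r = 26.862000 * 2*pi*0.079 = 13.3335

13.3335 m


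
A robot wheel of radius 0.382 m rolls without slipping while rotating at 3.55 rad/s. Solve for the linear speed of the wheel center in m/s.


v = omega * r = 3.55 * 0.382 = 1.3561

1.3561 m/s


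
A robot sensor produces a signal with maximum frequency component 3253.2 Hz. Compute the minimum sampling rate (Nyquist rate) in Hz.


f_s,min = 2*f_max = 2*3253.2 = 6506.4000

6506.4000 Hz


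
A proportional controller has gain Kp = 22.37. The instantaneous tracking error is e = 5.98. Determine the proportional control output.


u_P = Kp * e = 22.37 * 5.98 = 133.7726

133.7726


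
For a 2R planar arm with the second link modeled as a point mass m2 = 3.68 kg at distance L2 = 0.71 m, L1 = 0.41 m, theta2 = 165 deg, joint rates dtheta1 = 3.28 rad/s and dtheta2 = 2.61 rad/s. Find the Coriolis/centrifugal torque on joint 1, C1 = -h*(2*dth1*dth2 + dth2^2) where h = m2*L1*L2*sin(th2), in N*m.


h = m2*L1*L2*sin(th2) = 3.68*0.41*0.71*sin(165 deg) = 0.277259
C1 = -h*(2*3.28*2.61 + 2.61^2) = -0.277259*23.9337 = -6.6358

-6.6358 N*m


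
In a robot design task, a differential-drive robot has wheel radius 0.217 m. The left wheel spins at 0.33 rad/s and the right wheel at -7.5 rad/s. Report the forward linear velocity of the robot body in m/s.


v = r*(wR + wL)/2 = 0.217*(-7.5 + 0.33)/2 = -0.7779

-0.7779 m/s


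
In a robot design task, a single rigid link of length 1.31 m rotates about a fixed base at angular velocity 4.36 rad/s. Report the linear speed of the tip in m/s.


v = L*omega = 1.31 * 4.36 = 5.7116

5.7116 m/s


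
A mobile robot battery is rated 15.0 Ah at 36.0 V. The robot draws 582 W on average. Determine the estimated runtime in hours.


E = 15.0*36.0 = 540.0000 Wh
t = E/P = 540.0000/582 = 0.9278

0.9278 hours


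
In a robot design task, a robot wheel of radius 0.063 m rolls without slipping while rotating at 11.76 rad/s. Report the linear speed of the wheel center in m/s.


v = omega * r = 11.76 * 0.063 = 0.7409

0.7409 m/s


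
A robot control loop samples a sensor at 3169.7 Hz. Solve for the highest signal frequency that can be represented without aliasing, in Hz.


f_max = f_s/2 = 3169.7/2 = 1584.8500

1584.8500 Hz


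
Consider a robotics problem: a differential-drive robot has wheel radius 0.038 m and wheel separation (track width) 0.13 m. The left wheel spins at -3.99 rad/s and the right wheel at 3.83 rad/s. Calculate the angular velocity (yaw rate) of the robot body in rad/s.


omega = r*(wR - wL)/L = 0.038*(3.83 - (-3.99))/0.13 = 2.2858

2.2858 rad/s


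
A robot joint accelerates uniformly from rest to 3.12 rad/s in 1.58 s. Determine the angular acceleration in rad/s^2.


alpha = delta_omega / t = 3.12 / 1.58 = 1.9747

1.9747 rad/s^2


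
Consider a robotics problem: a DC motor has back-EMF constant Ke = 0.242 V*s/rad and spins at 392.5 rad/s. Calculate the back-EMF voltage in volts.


V_emf = Ke * omega = 0.242*392.5 = 94.9850

94.9850 V


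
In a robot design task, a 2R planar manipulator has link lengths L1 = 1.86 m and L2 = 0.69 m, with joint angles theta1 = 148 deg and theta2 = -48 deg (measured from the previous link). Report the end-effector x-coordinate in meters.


x = L1*cos(th1) + L2*cos(th1+th2) = 1.86*cos(148 deg) + 0.69*cos(100 deg) = -1.6972

-1.6972 m


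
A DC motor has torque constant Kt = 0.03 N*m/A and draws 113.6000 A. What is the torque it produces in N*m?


tau = Kt * I = 0.03*113.6000 = 3.4080

3.4080 N*m


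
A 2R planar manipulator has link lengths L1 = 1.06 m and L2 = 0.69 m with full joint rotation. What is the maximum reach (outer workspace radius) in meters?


r_max = L1 + L2 = 1.06 + 0.69 = 1.7500

1.7500 m


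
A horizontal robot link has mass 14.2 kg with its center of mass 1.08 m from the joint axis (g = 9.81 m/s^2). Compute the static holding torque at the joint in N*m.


tau = m*g*L = 14.2 * 9.81 * 1.08 = 150.4462

150.4462 N*m


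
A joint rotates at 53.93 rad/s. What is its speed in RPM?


RPM = 53.93 * 60/(2*pi) = 514.9936

514.9936 RPM


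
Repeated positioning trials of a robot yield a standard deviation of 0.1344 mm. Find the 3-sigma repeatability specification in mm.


repeatability = 3*sigma = 3*0.1344 = 0.4032

0.4032 mm


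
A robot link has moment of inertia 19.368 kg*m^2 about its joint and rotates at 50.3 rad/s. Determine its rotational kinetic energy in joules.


KE = (1/2)*I*omega^2 = 0.5*19.368*50.3^2 = 24501.3916

24501.3916 J


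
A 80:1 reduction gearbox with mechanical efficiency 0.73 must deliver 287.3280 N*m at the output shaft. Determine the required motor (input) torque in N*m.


tau_in = tau_out / (N * eta) = 287.3280 / (80 * 0.73) = 4.9200

4.9200 N*m


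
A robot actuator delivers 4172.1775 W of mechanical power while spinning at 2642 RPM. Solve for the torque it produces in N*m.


omega = 2642 * 2*pi/60 = 276.669593 rad/s
tau = P / omega = 4172.1775 / 276.669593 = 15.0800

15.0800 N*m


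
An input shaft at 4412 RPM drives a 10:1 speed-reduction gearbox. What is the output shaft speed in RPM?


omega_out = omega_in / N = 4412 / 10 = 441.2000

441.2000 RPM


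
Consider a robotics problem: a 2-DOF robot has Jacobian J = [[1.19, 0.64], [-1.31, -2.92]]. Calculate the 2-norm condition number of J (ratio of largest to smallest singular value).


JJ^T eigenvalues: trace(JJ^T) = 12.0682, det(JJ^T) = det(J)^2 = 6.95060496
s_max^2 = (12.0682 + sqrt(117.83903140))/2 = 11.46178439
s_min^2 = (12.0682 - sqrt(117.83903140))/2 = 0.60641561
kappa = s_max/s_min = sqrt(11.46178439/0.60641561) = 4.3475

4.3475


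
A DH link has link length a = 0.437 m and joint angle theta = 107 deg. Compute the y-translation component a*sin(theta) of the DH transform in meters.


a*sin(theta) = 0.437*sin(107 deg) = 0.4179

0.4179 m


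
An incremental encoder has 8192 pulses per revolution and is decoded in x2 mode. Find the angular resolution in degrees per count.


resolution = 360 / (PPR * 2) = 360 / 16384 = 0.0220

0.0220 degrees


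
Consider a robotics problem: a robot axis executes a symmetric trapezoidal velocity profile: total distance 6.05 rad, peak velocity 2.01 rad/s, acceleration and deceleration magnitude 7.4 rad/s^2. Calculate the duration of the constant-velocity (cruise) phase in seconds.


t_acc = v/a = 0.271622 s, d_acc = v^2/(2a) = 0.272980 rad each
d_cruise = 6.05 - 2*0.272980 = 5.504040 rad
t_cruise = d_cruise/v = 5.504040/2.01 = 2.7383

2.7383 s


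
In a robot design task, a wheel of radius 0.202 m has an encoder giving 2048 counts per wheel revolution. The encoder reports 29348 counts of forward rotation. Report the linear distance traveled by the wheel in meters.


revs = 29348/2048 = 14.330078
d = revs * 2*pi*r = 14.330078 * 2*pi*0.202 = 18.1878

18.1878 m


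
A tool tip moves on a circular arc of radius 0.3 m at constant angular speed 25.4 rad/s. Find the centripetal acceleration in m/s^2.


a_c = omega^2 * r = 25.4^2 * 0.3 = 193.5480

193.5480 m/s^2


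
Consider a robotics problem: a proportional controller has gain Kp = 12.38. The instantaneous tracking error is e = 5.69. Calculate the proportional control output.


u_P = Kp * e = 12.38 * 5.69 = 70.4422

70.4422


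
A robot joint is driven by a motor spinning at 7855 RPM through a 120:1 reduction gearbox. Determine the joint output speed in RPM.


omega_joint = omega_motor / N = 7855 / 120 = 65.4583

65.4583 RPM


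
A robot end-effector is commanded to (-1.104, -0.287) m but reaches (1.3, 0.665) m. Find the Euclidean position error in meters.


dx = 1.3 - (-1.104) = 2.4040, dy = 0.665 - (-0.287) = 0.9520
err = sqrt(5.779216 + 0.906304) = 2.5856

2.5856 m


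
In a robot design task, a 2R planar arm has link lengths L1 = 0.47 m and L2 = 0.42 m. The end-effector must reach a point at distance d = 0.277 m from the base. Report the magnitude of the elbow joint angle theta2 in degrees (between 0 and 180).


cos(th2) = (d^2 - L1^2 - L2^2)/(2*L1*L2) = (0.277^2 - 0.47^2 - 0.42^2)/(2*0.47*0.42) = -0.81198328
th2 = acos(-0.81198328) = 144.2902 deg

144.2902 degrees


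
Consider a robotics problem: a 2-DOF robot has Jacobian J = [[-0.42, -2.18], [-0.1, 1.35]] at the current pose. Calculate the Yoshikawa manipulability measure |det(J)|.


det(J) = -0.42*1.35 - (-2.18)*(-0.1) = -0.7850
|det(J)| = 0.7850

0.7850


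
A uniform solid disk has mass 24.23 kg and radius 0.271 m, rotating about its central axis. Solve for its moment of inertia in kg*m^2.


I = (1/2)*m*R^2 = 0.5*24.23*0.271^2 = 0.8897

0.8897 kg*m^2


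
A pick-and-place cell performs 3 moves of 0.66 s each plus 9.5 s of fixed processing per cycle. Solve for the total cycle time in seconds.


T = 3*0.66 + 9.5 = 11.4800

11.4800 s


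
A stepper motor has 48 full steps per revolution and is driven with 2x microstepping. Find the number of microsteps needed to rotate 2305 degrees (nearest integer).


step_size = 360/(48*2) = 360/96 = 3.750000 deg
n = 2305/(360/96) = 2305*96/360 = 614.6667 -> 615

615 steps


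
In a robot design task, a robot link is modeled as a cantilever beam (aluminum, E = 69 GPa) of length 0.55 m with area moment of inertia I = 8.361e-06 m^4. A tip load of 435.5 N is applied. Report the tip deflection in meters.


delta = F*L^3/(3*E*I) = 435.5*0.55^3/(3*6.900e+10*8.361e-06)
      = 72.4563125/1730727 = 4.1865e-05

4.1865e-05 m


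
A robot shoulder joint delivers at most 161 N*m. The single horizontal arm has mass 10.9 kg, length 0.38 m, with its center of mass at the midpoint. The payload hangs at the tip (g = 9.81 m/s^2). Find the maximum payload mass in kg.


tau_arm = m_arm*g*(L/2) = 10.9*9.81*0.38/2 = 20.3165 N*m
tau_payload = tau_max - tau_arm = 161 - 20.3165 = 140.6835
m_payload = tau_payload / (g*L) = 140.6835 / (9.81*0.38) = 37.7390

37.7390 kg


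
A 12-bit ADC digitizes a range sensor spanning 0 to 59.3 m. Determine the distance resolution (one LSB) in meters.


res = range / 2^n = 59.3/2^12 = 59.3/4096 = 0.0145

0.0145 m


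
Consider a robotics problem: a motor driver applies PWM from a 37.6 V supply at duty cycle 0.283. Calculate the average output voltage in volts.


V_avg = V_supply * D = 37.6*0.283 = 10.6408

10.6408 V


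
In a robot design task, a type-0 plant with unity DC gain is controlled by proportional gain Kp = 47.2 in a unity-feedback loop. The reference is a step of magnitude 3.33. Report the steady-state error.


e_ss = R/(1 + Kp) = 3.33/(1 + 47.2) = 3.33/48.2000 = 0.0691

0.0691


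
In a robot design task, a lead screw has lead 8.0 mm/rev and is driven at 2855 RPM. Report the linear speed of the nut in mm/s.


v = lead * (RPM/60) = 8.0*2855/60 = 380.6667

380.6667 mm/s


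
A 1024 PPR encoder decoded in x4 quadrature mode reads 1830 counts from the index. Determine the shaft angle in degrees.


angle = counts * 360 / (PPR*4) = 1830 * 360 / 4096 = 160.8398

160.8398 degrees


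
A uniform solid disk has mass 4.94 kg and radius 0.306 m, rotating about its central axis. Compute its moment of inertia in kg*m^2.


I = (1/2)*m*R^2 = 0.5*4.94*0.306^2 = 0.2313

0.2313 kg*m^2


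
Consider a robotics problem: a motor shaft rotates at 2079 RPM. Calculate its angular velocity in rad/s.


omega = 2079 * 2*pi/60 = 217.7124

217.7124 rad/s


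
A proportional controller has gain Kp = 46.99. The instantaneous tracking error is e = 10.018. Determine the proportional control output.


u_P = Kp * e = 46.99 * 10.018 = 470.7458

470.7458


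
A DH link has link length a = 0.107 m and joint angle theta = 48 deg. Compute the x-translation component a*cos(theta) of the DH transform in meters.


a*cos(theta) = 0.107*cos(48 deg) = 0.0716

0.0716 m


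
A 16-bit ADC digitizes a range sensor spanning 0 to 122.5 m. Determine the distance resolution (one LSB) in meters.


res = range / 2^n = 122.5/2^16 = 122.5/65536 = 0.0019

0.0019 m


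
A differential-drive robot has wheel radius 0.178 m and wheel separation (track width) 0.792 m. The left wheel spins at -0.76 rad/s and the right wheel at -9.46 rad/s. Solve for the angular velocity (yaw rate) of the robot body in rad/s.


omega = r*(wR - wL)/L = 0.178*(-9.46 - (-0.76))/0.792 = -1.9553

-1.9553 rad/s


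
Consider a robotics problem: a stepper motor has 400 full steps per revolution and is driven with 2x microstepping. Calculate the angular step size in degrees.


step = 360/(400*2) = 360/800 = 0.4500

0.4500 degrees


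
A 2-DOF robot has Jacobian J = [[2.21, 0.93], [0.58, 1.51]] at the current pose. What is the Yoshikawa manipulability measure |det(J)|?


det(J) = 2.21*1.51 - (0.93)*(0.58) = 2.7977
|det(J)| = 2.7977

2.7977


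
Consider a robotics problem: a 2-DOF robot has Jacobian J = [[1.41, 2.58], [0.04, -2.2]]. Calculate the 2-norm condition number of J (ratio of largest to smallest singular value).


JJ^T eigenvalues: trace(JJ^T) = 13.4861, det(JJ^T) = det(J)^2 = 10.27330704
s_max^2 = (13.4861 + sqrt(140.78166505))/2 = 12.67562248
s_min^2 = (13.4861 - sqrt(140.78166505))/2 = 0.81047752
kappa = s_max/s_min = sqrt(12.67562248/0.81047752) = 3.9547

3.9547


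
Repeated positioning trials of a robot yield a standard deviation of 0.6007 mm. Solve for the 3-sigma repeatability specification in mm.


repeatability = 3*sigma = 3*0.6007 = 1.8021

1.8021 mm


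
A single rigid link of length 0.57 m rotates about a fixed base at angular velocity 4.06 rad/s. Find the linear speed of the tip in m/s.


v = L*omega = 0.57 * 4.06 = 2.3142

2.3142 m/s


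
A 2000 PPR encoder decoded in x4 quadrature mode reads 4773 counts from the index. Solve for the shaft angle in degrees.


angle = counts * 360 / (PPR*4) = 4773 * 360 / 8000 = 214.7850

214.7850 degrees


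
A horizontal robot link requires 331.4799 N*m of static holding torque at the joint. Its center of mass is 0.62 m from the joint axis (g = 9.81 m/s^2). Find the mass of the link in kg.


m = tau / (g*L) = 331.4799 / (9.81 * 0.62) = 54.5000

54.5000 kg


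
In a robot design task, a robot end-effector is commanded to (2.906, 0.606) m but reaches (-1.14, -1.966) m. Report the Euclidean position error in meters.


dx = -1.14 - (2.906) = -4.0460, dy = -1.966 - (0.606) = -2.5720
err = sqrt(16.370116 + 6.615184) = 4.7943

4.7943 m


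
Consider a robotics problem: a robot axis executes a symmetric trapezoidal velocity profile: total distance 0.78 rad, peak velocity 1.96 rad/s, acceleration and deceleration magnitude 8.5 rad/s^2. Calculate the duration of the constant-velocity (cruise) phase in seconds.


t_acc = v/a = 0.230588 s, d_acc = v^2/(2a) = 0.225976 rad each
d_cruise = 0.78 - 2*0.225976 = 0.328048 rad
t_cruise = d_cruise/v = 0.328048/1.96 = 0.1674

0.1674 s


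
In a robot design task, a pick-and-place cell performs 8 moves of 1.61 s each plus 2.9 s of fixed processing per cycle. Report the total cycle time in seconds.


T = 8*1.61 + 2.9 = 15.7800

15.7800 s


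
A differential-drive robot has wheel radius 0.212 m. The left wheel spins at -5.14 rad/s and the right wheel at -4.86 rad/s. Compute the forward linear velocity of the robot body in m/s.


v = r*(wR + wL)/2 = 0.212*(-4.86 + -5.14)/2 = -1.0600

-1.0600 m/s


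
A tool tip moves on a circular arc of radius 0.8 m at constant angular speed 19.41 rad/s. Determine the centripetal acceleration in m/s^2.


a_c = omega^2 * r = 19.41^2 * 0.8 = 301.3985

301.3985 m/s^2


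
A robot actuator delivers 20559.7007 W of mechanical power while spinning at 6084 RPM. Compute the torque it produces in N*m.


omega = 6084 * 2*pi/60 = 637.114990 rad/s
tau = P / omega = 20559.7007 / 637.114990 = 32.2700

32.2700 N*m


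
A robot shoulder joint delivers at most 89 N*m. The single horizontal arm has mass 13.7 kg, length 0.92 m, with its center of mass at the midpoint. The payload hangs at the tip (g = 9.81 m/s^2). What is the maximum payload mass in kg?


tau_arm = m_arm*g*(L/2) = 13.7*9.81*0.92/2 = 61.8226 N*m
tau_payload = tau_max - tau_arm = 89 - 61.8226 = 27.1774
m_payload = tau_payload / (g*L) = 27.1774 / (9.81*0.92) = 3.0113

3.0113 kg


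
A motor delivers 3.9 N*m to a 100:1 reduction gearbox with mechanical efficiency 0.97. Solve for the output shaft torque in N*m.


tau_out = tau_in * N * eta = 3.9 * 100 * 0.97 = 378.3000

378.3000 N*m


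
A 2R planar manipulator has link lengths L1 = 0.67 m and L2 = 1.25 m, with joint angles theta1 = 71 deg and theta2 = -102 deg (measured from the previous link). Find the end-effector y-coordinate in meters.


y = L1*sin(th1) + L2*sin(th1+th2) = 0.67*sin(71 deg) + 1.25*sin(-31 deg) = -0.0103

-0.0103 m


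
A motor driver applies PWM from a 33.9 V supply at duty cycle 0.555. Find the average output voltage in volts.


V_avg = V_supply * D = 33.9*0.555 = 18.8145

18.8145 V


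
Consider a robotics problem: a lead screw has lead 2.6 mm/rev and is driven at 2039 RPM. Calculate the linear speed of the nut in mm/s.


v = lead * (RPM/60) = 2.6*2039/60 = 88.3567

88.3567 mm/s


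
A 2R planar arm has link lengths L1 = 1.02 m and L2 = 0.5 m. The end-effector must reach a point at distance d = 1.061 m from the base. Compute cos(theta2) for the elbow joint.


cos(th2) = (d^2 - L1^2 - L2^2)/(2*L1*L2) = (1.061^2 - 1.02^2 - 0.5^2)/(2*1.02*0.5) = -0.1615

-0.1615


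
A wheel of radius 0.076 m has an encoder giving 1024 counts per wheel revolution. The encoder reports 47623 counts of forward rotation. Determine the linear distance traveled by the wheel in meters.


revs = 47623/1024 = 46.506836
d = revs * 2*pi*r = 46.506836 * 2*pi*0.076 = 22.2080

22.2080 m


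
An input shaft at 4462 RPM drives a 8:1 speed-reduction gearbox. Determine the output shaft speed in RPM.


omega_out = omega_in / N = 4462 / 8 = 557.7500

557.7500 RPM


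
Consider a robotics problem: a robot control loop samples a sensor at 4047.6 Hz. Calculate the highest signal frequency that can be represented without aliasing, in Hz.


f_max = f_s/2 = 4047.6/2 = 2023.8000

2023.8000 Hz


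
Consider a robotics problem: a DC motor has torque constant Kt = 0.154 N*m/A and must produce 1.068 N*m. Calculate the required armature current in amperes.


I = tau / Kt = 1.068/0.154 = 6.9351

6.9351 A


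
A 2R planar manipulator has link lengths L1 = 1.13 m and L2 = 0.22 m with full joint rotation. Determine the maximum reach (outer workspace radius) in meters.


r_max = L1 + L2 = 1.13 + 0.22 = 1.3500

1.3500 m


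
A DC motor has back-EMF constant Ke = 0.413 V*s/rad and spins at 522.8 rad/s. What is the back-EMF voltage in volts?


V_emf = Ke * omega = 0.413*522.8 = 215.9164

215.9164 V


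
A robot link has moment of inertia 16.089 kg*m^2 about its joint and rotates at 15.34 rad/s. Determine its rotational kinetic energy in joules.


KE = (1/2)*I*omega^2 = 0.5*16.089*15.34^2 = 1892.9963

1892.9963 J


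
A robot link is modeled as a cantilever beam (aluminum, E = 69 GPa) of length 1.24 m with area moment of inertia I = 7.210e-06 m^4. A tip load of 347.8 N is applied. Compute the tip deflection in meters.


delta = F*L^3/(3*E*I) = 347.8*1.24^3/(3*6.900e+10*7.210e-06)
      = 663.1238272/1492470 = 4.4431e-04

4.4431e-04 m


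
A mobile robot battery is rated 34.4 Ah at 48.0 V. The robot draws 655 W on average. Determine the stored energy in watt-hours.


E = capacity * V = 34.4*48.0 = 1651.2000

1651.2000 Wh


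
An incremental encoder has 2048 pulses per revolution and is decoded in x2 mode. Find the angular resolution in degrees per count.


resolution = 360 / (PPR * 2) = 360 / 4096 = 0.0879

0.0879 degrees


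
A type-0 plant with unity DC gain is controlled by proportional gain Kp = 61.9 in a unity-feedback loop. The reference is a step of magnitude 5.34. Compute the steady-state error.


e_ss = R/(1 + Kp) = 5.34/(1 + 61.9) = 5.34/62.9000 = 0.0849

0.0849


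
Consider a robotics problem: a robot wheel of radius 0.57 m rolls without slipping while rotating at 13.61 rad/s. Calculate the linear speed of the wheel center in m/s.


v = omega * r = 13.61 * 0.57 = 7.7577

7.7577 m/s


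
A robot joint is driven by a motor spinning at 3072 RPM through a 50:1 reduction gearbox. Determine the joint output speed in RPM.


omega_joint = omega_motor / N = 3072 / 50 = 61.4400

61.4400 RPM


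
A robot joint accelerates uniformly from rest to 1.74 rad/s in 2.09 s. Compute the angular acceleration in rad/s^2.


alpha = delta_omega / t = 1.74 / 2.09 = 0.8325

0.8325 rad/s^2


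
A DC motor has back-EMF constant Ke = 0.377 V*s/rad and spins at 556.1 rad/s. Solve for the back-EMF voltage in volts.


V_emf = Ke * omega = 0.377*556.1 = 209.6497

209.6497 V


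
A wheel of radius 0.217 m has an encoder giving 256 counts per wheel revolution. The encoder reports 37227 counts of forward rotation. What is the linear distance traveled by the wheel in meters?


revs = 37227/256 = 145.417969
d = revs * 2*pi*r = 145.417969 * 2*pi*0.217 = 198.2703

198.2703 m


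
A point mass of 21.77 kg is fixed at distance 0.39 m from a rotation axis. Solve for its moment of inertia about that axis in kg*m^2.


I = m*r^2 = 21.77*0.39^2 = 3.3112

3.3112 kg*m^2


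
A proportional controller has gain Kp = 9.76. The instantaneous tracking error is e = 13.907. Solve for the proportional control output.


u_P = Kp * e = 9.76 * 13.907 = 135.7323

135.7323


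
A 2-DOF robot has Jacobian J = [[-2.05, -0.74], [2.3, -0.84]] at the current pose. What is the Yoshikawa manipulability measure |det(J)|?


det(J) = -2.05*-0.84 - (-0.74)*(2.3) = 3.4240
|det(J)| = 3.4240

3.4240


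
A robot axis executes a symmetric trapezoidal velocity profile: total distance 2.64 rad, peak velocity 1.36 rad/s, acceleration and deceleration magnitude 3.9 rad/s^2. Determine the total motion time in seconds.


t_acc = v/a = 1.36/3.9 = 0.348718 s
d_acc = v^2/(2a) = 0.237128 rad (each ramp)
d_cruise = 2.64 - 2*0.237128 = 2.165744 rad
t_cruise = 2.165744/1.36 = 1.592459 s
t_total = 2*0.348718 + 1.592459 = 2.2899

2.2899 s


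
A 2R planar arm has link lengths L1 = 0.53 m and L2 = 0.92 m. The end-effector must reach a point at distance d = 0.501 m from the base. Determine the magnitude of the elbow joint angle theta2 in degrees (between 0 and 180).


cos(th2) = (d^2 - L1^2 - L2^2)/(2*L1*L2) = (0.501^2 - 0.53^2 - 0.92^2)/(2*0.53*0.92) = -0.89858388
th2 = acos(-0.89858388) = 153.9725 deg

153.9725 degrees


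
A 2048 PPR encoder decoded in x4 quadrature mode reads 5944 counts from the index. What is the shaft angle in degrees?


angle = counts * 360 / (PPR*4) = 5944 * 360 / 8192 = 261.2109

261.2109 degrees


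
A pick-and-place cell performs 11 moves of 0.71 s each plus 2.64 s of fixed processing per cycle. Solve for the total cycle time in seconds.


T = 11*0.71 + 2.64 = 10.4500

10.4500 s


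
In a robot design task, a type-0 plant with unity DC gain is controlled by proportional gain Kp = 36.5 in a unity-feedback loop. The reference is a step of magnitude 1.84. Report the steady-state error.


e_ss = R/(1 + Kp) = 1.84/(1 + 36.5) = 1.84/37.5000 = 0.0491

0.0491


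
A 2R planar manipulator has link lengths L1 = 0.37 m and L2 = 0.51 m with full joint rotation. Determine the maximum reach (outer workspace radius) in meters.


r_max = L1 + L2 = 0.37 + 0.51 = 0.8800

0.8800 m


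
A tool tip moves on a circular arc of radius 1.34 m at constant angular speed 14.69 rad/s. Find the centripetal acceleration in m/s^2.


a_c = omega^2 * r = 14.69^2 * 1.34 = 289.1668

289.1668 m/s^2


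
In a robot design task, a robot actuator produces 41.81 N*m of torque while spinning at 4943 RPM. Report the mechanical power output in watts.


omega = 4943 * 2*pi/60 = 517.629750 rad/s
P = tau * omega = 41.81 * 517.629750 = 21642.0998

21642.0998 W


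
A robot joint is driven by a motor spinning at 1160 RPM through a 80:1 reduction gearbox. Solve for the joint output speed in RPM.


omega_joint = omega_motor / N = 1160 / 80 = 14.5000

14.5000 RPM


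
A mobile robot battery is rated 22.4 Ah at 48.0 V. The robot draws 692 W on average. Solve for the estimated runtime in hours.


E = 22.4*48.0 = 1075.2000 Wh
t = E/P = 1075.2000/692 = 1.5538

1.5538 hours


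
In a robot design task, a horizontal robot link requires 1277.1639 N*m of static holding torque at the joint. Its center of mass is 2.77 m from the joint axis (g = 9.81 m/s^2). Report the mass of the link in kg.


m = tau / (g*L) = 1277.1639 / (9.81 * 2.77) = 47.0000

47.0000 kg


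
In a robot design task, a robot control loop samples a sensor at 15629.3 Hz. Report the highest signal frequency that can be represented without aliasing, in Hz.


f_max = f_s/2 = 15629.3/2 = 7814.6500

7814.6500 Hz


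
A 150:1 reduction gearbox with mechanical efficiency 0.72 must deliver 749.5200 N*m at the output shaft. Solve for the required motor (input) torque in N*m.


tau_in = tau_out / (N * eta) = 749.5200 / (150 * 0.72) = 6.9400

6.9400 N*m


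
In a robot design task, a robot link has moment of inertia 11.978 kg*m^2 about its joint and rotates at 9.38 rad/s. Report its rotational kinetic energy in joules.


KE = (1/2)*I*omega^2 = 0.5*11.978*9.38^2 = 526.9386

526.9386 J


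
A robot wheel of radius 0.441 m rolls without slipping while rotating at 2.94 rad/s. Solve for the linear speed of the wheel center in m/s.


v = omega * r = 2.94 * 0.441 = 1.2965

1.2965 m/s


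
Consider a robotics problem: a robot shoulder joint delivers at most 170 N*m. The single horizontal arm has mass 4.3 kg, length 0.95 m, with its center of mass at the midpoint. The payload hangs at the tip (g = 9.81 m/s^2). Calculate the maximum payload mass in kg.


tau_arm = m_arm*g*(L/2) = 4.3*9.81*0.95/2 = 20.0369 N*m
tau_payload = tau_max - tau_arm = 170 - 20.0369 = 149.9631
m_payload = tau_payload / (g*L) = 149.9631 / (9.81*0.95) = 16.0913

16.0913 kg


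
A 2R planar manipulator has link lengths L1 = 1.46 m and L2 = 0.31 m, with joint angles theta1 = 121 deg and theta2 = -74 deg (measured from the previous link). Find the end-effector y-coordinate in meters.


y = L1*sin(th1) + L2*sin(th1+th2) = 1.46*sin(121 deg) + 0.31*sin(47 deg) = 1.4782

1.4782 m


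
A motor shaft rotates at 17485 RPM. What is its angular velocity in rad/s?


omega = 17485 * 2*pi/60 = 1831.0249

1831.0249 rad/s


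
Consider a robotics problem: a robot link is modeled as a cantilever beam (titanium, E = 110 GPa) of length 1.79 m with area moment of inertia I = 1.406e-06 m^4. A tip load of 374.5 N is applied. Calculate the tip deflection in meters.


delta = F*L^3/(3*E*I) = 374.5*1.79^3/(3*1.100e+11*1.406e-06)
      = 2147.8844555/463980 = 0.0046

0.0046 m


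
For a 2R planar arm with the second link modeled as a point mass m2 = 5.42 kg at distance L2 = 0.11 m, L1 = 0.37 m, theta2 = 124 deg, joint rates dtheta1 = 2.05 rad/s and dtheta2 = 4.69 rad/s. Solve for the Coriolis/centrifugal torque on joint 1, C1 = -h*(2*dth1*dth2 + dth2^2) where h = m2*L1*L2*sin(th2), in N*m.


h = m2*L1*L2*sin(th2) = 5.42*0.37*0.11*sin(124 deg) = 0.182881
C1 = -h*(2*2.05*4.69 + 4.69^2) = -0.182881*41.2251 = -7.5393

-7.5393 N*m


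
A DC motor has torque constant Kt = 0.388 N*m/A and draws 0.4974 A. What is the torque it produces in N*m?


tau = Kt * I = 0.388*0.4974 = 0.1930

0.1930 N*m


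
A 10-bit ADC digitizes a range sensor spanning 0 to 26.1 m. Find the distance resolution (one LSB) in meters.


res = range / 2^n = 26.1/2^10 = 26.1/1024 = 0.0255

0.0255 m


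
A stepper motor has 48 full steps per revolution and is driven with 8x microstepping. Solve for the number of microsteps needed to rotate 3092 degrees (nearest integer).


step_size = 360/(48*8) = 360/384 = 0.937500 deg
n = 3092/(360/384) = 3092*384/360 = 3298.1333 -> 3298

3298 steps


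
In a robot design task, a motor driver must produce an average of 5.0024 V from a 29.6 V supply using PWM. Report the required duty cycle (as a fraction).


D = V_avg/V_supply = 5.0024/29.6 = 0.1690

0.1690


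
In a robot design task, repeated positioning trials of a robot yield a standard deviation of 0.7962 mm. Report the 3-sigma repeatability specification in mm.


repeatability = 3*sigma = 3*0.7962 = 2.3886

2.3886 mm


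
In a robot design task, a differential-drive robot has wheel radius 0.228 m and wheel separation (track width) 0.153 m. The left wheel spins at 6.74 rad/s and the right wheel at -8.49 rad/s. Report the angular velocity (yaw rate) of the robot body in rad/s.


omega = r*(wR - wL)/L = 0.228*(-8.49 - (6.74))/0.153 = -22.6957

-22.6957 rad/s


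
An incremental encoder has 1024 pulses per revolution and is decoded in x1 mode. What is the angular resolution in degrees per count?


resolution = 360 / (PPR * 1) = 360 / 1024 = 0.3516

0.3516 degrees


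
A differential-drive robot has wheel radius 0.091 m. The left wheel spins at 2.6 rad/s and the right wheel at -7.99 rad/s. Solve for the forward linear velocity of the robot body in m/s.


v = r*(wR + wL)/2 = 0.091*(-7.99 + 2.6)/2 = -0.2452

-0.2452 m/s


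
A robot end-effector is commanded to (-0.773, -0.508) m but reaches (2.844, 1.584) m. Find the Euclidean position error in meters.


dx = 2.844 - (-0.773) = 3.6170, dy = 1.584 - (-0.508) = 2.0920
err = sqrt(13.082689 + 4.376464) = 4.1784

4.1784 m
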